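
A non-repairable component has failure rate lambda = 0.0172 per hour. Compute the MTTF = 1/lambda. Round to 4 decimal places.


lambda = 0.0172
MTTF = 1 / 0.0172
MTTF = 58.1395

58.1395


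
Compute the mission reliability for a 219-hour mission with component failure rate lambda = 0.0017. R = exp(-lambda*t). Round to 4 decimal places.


lambda = 0.0017
mission_time = 219
lambda * t = 0.0017 * 219 = 0.3723
R = exp(-0.3723)
R = 0.6891

0.6891


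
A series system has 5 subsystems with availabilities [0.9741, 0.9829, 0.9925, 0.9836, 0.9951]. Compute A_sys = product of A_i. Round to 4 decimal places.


Subsystems: [0.9741, 0.9829, 0.9925, 0.9836, 0.9951]
After subsystem 1 (A=0.9741): product = 0.9741
After subsystem 2 (A=0.9829): product = 0.9574
After subsystem 3 (A=0.9925): product = 0.9503
After subsystem 4 (A=0.9836): product = 0.9347
After subsystem 5 (A=0.9951): product = 0.9301
A_sys = 0.9301

0.9301


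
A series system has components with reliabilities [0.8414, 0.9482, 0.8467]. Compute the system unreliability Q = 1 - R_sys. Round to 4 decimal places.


Components: [0.8414, 0.9482, 0.8467]
After component 1: product = 0.8414
After component 2: product = 0.7978
After component 3: product = 0.6755
R_sys = 0.6755
Q = 1 - 0.6755 = 0.3245

0.3245


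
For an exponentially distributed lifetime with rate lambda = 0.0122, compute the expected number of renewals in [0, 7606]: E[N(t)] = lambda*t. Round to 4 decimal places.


lambda = 0.0122
t = 7606
E[N(t)] = lambda * t
E[N(t)] = 0.0122 * 7606
E[N(t)] = 92.7932

92.7932


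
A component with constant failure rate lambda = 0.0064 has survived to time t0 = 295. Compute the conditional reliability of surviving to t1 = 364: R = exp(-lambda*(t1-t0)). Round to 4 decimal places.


lambda = 0.0064
t0 = 295, t1 = 364
t1 - t0 = 69
lambda * (t1-t0) = 0.0064 * 69 = 0.4416
R = exp(-0.4416)
R = 0.643

0.643


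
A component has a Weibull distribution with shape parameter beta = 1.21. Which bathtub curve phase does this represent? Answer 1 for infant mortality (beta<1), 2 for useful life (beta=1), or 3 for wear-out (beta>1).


beta = 1.21
Compare beta to 1:
beta < 1 => infant mortality (phase 1)
beta = 1 => useful life (phase 2)
beta > 1 => wear-out (phase 3)
Since beta = 1.21, this is wear-out (increasing failure rate)
Phase = 3

3


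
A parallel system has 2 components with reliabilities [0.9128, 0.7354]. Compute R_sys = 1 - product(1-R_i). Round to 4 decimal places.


Components: [0.9128, 0.7354]
(1 - 0.9128) = 0.0872, running product = 0.0872
(1 - 0.7354) = 0.2646, running product = 0.0231
Product of (1-R_i) = 0.0231
R_sys = 1 - 0.0231 = 0.9769

0.9769


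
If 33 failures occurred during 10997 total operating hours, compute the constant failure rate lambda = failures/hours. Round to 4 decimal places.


failures = 33
total_hours = 10997
lambda = 33 / 10997
lambda = 0.003

0.003


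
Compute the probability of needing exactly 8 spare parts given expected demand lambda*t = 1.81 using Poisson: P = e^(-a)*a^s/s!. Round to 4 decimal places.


a = 1.81, s = 8
e^(-a) = e^(-1.81) = 0.1637
a^s = 1.81^8 = 115.1937
s! = 40320
P = 0.1637 * 115.1937 / 40320
P = 0.0005

0.0005


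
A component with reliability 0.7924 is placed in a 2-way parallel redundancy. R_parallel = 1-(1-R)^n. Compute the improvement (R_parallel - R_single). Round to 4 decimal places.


R_single = 0.7924, n = 2
1 - R_single = 0.2076
(1 - R_single)^n = 0.2076^2 = 0.0431
R_parallel = 1 - 0.0431 = 0.9569
Improvement = 0.9569 - 0.7924
Improvement = 0.1645

0.1645


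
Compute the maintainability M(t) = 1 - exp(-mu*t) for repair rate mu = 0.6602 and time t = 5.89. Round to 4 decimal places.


mu = 0.6602, t = 5.89
mu * t = 0.6602 * 5.89 = 3.8886
exp(-3.8886) = 0.0205
M(t) = 1 - 0.0205
M(t) = 0.9795

0.9795


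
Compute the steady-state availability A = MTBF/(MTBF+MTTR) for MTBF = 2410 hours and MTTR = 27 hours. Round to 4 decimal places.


MTBF = 2410
MTTR = 27
MTBF + MTTR = 2437
A = 2410 / 2437
A = 0.9889

0.9889


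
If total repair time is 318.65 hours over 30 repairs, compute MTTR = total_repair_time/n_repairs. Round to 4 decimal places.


total_repair_time = 318.65
n_repairs = 30
MTTR = 318.65 / 30
MTTR = 10.6217

10.6217


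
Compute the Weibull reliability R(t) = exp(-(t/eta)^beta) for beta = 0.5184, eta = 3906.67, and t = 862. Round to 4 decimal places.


beta = 0.5184, eta = 3906.67, t = 862
t/eta = 862 / 3906.67 = 0.2206
(t/eta)^beta = 0.2206^0.5184 = 0.4569
R(t) = exp(-0.4569)
R(t) = 0.6333

0.6333


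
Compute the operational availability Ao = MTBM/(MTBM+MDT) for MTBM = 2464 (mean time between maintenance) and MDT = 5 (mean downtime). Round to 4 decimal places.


MTBM = 2464
MDT = 5
MTBM + MDT = 2469
Ao = 2464 / 2469
Ao = 0.998

0.998


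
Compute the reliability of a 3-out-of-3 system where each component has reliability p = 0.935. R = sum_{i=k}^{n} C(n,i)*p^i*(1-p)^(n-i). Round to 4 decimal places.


k = 3, n = 3, p = 0.935
i=3: C(3,3)=1 * 0.935^3 * 0.065^0 = 0.8174
R = sum of terms = 0.8174

0.8174


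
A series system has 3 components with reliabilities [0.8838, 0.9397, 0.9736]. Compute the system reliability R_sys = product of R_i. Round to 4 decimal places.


Components: [0.8838, 0.9397, 0.9736]
After component 1 (R=0.8838): product = 0.8838
After component 2 (R=0.9397): product = 0.8305
After component 3 (R=0.9736): product = 0.8086
R_sys = 0.8086

0.8086


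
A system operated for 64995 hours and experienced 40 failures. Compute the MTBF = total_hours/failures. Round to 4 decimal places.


total_hours = 64995
failures = 40
MTBF = 64995 / 40
MTBF = 1624.875

1624.875


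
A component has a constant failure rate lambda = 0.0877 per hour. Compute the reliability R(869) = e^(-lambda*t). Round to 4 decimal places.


lambda = 0.0877
t = 869
lambda * t = 76.2113
R(t) = e^(-76.2113)
R(t) = 0.0

0.0


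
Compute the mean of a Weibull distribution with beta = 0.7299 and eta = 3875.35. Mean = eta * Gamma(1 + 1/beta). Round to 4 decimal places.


beta = 0.7299, eta = 3875.35
1/beta = 1.3701
1 + 1/beta = 2.3701
Gamma(2.3701) = 1.2184
Mean = 3875.35 * 1.2184
Mean = 4721.7221

4721.7221


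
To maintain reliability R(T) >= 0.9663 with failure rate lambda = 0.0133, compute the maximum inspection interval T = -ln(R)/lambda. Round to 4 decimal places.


R_target = 0.9663
lambda = 0.0133
-ln(0.9663) = 0.0343
T = 0.0343 / 0.0133
T = 2.5775

2.5775


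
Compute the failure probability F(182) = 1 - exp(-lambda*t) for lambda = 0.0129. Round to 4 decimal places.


lambda = 0.0129, t = 182
lambda * t = 2.3478
exp(-2.3478) = 0.0956
F(t) = 1 - 0.0956
F(t) = 0.9044

0.9044


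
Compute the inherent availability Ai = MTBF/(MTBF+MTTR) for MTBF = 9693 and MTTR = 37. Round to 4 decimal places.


MTBF = 9693
MTTR = 37
MTBF + MTTR = 9730
Ai = 9693 / 9730
Ai = 0.9962

0.9962


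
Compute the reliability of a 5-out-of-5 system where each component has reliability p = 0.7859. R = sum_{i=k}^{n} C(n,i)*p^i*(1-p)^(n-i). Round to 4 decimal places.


k = 5, n = 5, p = 0.7859
i=5: C(5,5)=1 * 0.7859^5 * 0.2141^0 = 0.2998
R = sum of terms = 0.2998

0.2998


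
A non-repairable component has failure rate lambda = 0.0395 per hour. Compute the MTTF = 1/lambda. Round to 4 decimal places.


lambda = 0.0395
MTTF = 1 / 0.0395
MTTF = 25.3165

25.3165


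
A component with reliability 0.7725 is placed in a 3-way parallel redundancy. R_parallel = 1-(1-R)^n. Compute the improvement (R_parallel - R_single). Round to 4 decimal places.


R_single = 0.7725, n = 3
1 - R_single = 0.2275
(1 - R_single)^n = 0.2275^3 = 0.0118
R_parallel = 1 - 0.0118 = 0.9882
Improvement = 0.9882 - 0.7725
Improvement = 0.2157

0.2157


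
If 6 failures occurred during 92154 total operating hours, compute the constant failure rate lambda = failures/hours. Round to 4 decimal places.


failures = 6
total_hours = 92154
lambda = 6 / 92154
lambda = 0.0001

0.0001


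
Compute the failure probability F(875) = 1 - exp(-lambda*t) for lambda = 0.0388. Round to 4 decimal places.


lambda = 0.0388, t = 875
lambda * t = 33.95
exp(-33.95) = 0.0
F(t) = 1 - 0.0
F(t) = 1.0

1.0


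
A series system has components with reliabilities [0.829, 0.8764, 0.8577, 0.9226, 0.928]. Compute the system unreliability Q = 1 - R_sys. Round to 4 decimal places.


Components: [0.829, 0.8764, 0.8577, 0.9226, 0.928]
After component 1: product = 0.829
After component 2: product = 0.7265
After component 3: product = 0.6231
After component 4: product = 0.5749
After component 5: product = 0.5335
R_sys = 0.5335
Q = 1 - 0.5335 = 0.4665

0.4665


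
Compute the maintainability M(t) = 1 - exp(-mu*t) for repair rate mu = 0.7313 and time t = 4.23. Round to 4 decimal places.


mu = 0.7313, t = 4.23
mu * t = 0.7313 * 4.23 = 3.0934
exp(-3.0934) = 0.0453
M(t) = 1 - 0.0453
M(t) = 0.9547

0.9547


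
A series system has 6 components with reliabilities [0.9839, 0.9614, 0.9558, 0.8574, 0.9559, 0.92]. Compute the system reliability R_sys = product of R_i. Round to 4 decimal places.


Components: [0.9839, 0.9614, 0.9558, 0.8574, 0.9559, 0.92]
After component 1 (R=0.9839): product = 0.9839
After component 2 (R=0.9614): product = 0.9459
After component 3 (R=0.9558): product = 0.9041
After component 4 (R=0.8574): product = 0.7752
After component 5 (R=0.9559): product = 0.741
After component 6 (R=0.92): product = 0.6817
R_sys = 0.6817

0.6817


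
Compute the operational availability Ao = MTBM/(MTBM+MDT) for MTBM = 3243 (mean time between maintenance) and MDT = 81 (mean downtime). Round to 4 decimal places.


MTBM = 3243
MDT = 81
MTBM + MDT = 3324
Ao = 3243 / 3324
Ao = 0.9756

0.9756


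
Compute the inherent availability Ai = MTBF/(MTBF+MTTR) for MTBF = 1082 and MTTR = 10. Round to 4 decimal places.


MTBF = 1082
MTTR = 10
MTBF + MTTR = 1092
Ai = 1082 / 1092
Ai = 0.9908

0.9908


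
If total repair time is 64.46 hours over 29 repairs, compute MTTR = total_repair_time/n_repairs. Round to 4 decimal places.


total_repair_time = 64.46
n_repairs = 29
MTTR = 64.46 / 29
MTTR = 2.2228

2.2228


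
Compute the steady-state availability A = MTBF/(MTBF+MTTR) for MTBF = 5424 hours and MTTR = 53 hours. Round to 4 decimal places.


MTBF = 5424
MTTR = 53
MTBF + MTTR = 5477
A = 5424 / 5477
A = 0.9903

0.9903


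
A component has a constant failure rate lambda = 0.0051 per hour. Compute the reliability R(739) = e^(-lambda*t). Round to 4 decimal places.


lambda = 0.0051
t = 739
lambda * t = 3.7689
R(t) = e^(-3.7689)
R(t) = 0.0231

0.0231


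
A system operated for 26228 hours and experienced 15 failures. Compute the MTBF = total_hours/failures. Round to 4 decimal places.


total_hours = 26228
failures = 15
MTBF = 26228 / 15
MTBF = 1748.5333

1748.5333


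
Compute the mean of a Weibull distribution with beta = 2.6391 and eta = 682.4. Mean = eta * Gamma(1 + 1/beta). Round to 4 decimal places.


beta = 2.6391, eta = 682.4
1/beta = 0.3789
1 + 1/beta = 1.3789
Gamma(1.3789) = 0.8886
Mean = 682.4 * 0.8886
Mean = 606.392

606.392


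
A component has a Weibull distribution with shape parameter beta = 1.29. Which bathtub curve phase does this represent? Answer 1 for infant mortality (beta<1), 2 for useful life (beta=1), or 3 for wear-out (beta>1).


beta = 1.29
Compare beta to 1:
beta < 1 => infant mortality (phase 1)
beta = 1 => useful life (phase 2)
beta > 1 => wear-out (phase 3)
Since beta = 1.29, this is wear-out (increasing failure rate)
Phase = 3

3


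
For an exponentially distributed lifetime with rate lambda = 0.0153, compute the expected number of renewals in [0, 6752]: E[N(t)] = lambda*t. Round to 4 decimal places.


lambda = 0.0153
t = 6752
E[N(t)] = lambda * t
E[N(t)] = 0.0153 * 6752
E[N(t)] = 103.3056

103.3056


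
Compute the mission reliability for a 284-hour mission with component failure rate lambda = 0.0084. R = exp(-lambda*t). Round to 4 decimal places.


lambda = 0.0084
mission_time = 284
lambda * t = 0.0084 * 284 = 2.3856
R = exp(-2.3856)
R = 0.092

0.092


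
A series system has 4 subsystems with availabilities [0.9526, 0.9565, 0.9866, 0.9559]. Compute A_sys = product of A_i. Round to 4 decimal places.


Subsystems: [0.9526, 0.9565, 0.9866, 0.9559]
After subsystem 1 (A=0.9526): product = 0.9526
After subsystem 2 (A=0.9565): product = 0.9112
After subsystem 3 (A=0.9866): product = 0.899
After subsystem 4 (A=0.9559): product = 0.8593
A_sys = 0.8593

0.8593


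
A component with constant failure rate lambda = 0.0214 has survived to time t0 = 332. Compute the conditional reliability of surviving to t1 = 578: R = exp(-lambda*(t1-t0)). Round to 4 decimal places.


lambda = 0.0214
t0 = 332, t1 = 578
t1 - t0 = 246
lambda * (t1-t0) = 0.0214 * 246 = 5.2644
R = exp(-5.2644)
R = 0.0052

0.0052


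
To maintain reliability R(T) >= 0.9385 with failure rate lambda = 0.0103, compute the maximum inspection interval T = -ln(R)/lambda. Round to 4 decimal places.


R_target = 0.9385
lambda = 0.0103
-ln(0.9385) = 0.0635
T = 0.0635 / 0.0103
T = 6.1624

6.1624


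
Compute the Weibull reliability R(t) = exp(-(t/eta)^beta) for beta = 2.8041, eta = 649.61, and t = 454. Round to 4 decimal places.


beta = 2.8041, eta = 649.61, t = 454
t/eta = 454 / 649.61 = 0.6989
(t/eta)^beta = 0.6989^2.8041 = 0.3662
R(t) = exp(-0.3662)
R(t) = 0.6934

0.6934


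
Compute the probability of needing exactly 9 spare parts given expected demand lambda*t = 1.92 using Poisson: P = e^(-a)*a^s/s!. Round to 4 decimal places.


a = 1.92, s = 9
e^(-a) = e^(-1.92) = 0.1466
a^s = 1.92^9 = 354.5774
s! = 362880
P = 0.1466 * 354.5774 / 362880
P = 0.0001

0.0001


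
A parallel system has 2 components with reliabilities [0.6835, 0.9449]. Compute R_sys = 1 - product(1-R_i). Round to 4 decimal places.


Components: [0.6835, 0.9449]
(1 - 0.6835) = 0.3165, running product = 0.3165
(1 - 0.9449) = 0.0551, running product = 0.0174
Product of (1-R_i) = 0.0174
R_sys = 1 - 0.0174 = 0.9826

0.9826


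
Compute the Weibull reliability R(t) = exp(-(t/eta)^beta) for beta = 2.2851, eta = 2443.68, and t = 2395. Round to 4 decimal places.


beta = 2.2851, eta = 2443.68, t = 2395
t/eta = 2395 / 2443.68 = 0.9801
(t/eta)^beta = 0.9801^2.2851 = 0.9551
R(t) = exp(-0.9551)
R(t) = 0.3848

0.3848


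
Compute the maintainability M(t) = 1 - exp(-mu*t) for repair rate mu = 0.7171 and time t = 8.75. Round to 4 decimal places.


mu = 0.7171, t = 8.75
mu * t = 0.7171 * 8.75 = 6.2746
exp(-6.2746) = 0.0019
M(t) = 1 - 0.0019
M(t) = 0.9981

0.9981


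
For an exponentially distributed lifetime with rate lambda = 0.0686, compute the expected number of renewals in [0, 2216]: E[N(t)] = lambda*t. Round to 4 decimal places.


lambda = 0.0686
t = 2216
E[N(t)] = lambda * t
E[N(t)] = 0.0686 * 2216
E[N(t)] = 152.0176

152.0176


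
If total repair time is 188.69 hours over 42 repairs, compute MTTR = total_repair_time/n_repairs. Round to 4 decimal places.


total_repair_time = 188.69
n_repairs = 42
MTTR = 188.69 / 42
MTTR = 4.4926

4.4926


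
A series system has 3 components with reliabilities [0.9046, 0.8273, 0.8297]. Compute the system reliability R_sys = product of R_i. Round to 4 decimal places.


Components: [0.9046, 0.8273, 0.8297]
After component 1 (R=0.9046): product = 0.9046
After component 2 (R=0.8273): product = 0.7484
After component 3 (R=0.8297): product = 0.6209
R_sys = 0.6209

0.6209


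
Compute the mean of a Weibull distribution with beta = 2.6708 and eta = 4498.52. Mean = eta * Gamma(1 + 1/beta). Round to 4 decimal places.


beta = 2.6708, eta = 4498.52
1/beta = 0.3744
1 + 1/beta = 1.3744
Gamma(1.3744) = 0.889
Mean = 4498.52 * 0.889
Mean = 3998.9989

3998.9989


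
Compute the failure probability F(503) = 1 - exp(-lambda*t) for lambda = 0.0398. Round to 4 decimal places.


lambda = 0.0398, t = 503
lambda * t = 20.0194
exp(-20.0194) = 0.0
F(t) = 1 - 0.0
F(t) = 1.0

1.0


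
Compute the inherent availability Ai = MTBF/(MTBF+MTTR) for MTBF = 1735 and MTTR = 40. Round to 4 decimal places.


MTBF = 1735
MTTR = 40
MTBF + MTTR = 1775
Ai = 1735 / 1775
Ai = 0.9775

0.9775


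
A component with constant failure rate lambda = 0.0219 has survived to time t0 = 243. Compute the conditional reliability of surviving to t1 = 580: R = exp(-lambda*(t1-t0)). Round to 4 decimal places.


lambda = 0.0219
t0 = 243, t1 = 580
t1 - t0 = 337
lambda * (t1-t0) = 0.0219 * 337 = 7.3803
R = exp(-7.3803)
R = 0.0006

0.0006


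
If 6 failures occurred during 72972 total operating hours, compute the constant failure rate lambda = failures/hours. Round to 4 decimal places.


failures = 6
total_hours = 72972
lambda = 6 / 72972
lambda = 0.0001

0.0001


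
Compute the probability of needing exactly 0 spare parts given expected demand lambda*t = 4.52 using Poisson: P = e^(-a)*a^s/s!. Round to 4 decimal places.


a = 4.52, s = 0
e^(-a) = e^(-4.52) = 0.0109
a^s = 4.52^0 = 1.0
s! = 1
P = 0.0109 * 1.0 / 1
P = 0.0109

0.0109


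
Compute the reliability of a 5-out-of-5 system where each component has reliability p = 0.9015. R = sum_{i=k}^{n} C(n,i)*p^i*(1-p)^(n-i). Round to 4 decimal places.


k = 5, n = 5, p = 0.9015
i=5: C(5,5)=1 * 0.9015^5 * 0.0985^0 = 0.5954
R = sum of terms = 0.5954

0.5954


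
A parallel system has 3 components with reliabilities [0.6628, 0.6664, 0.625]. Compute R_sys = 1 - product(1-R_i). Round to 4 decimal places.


Components: [0.6628, 0.6664, 0.625]
(1 - 0.6628) = 0.3372, running product = 0.3372
(1 - 0.6664) = 0.3336, running product = 0.1125
(1 - 0.625) = 0.375, running product = 0.0422
Product of (1-R_i) = 0.0422
R_sys = 1 - 0.0422 = 0.9578

0.9578


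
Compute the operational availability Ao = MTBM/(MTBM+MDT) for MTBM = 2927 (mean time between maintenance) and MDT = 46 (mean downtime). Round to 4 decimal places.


MTBM = 2927
MDT = 46
MTBM + MDT = 2973
Ao = 2927 / 2973
Ao = 0.9845

0.9845


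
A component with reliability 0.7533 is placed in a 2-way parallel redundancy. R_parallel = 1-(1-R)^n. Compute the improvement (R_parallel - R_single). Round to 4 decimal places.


R_single = 0.7533, n = 2
1 - R_single = 0.2467
(1 - R_single)^n = 0.2467^2 = 0.0609
R_parallel = 1 - 0.0609 = 0.9391
Improvement = 0.9391 - 0.7533
Improvement = 0.1858

0.1858


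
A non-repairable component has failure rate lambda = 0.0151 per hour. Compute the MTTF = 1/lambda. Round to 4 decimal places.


lambda = 0.0151
MTTF = 1 / 0.0151
MTTF = 66.2252

66.2252


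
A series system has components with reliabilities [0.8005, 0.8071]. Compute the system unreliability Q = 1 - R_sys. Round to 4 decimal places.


Components: [0.8005, 0.8071]
After component 1: product = 0.8005
After component 2: product = 0.6461
R_sys = 0.6461
Q = 1 - 0.6461 = 0.3539

0.3539


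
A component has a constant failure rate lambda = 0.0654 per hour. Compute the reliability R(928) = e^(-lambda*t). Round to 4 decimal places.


lambda = 0.0654
t = 928
lambda * t = 60.6912
R(t) = e^(-60.6912)
R(t) = 0.0

0.0


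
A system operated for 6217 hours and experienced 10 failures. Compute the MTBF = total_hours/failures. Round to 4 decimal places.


total_hours = 6217
failures = 10
MTBF = 6217 / 10
MTBF = 621.7

621.7


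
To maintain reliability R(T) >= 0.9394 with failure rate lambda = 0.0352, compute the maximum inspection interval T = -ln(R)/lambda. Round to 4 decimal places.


R_target = 0.9394
lambda = 0.0352
-ln(0.9394) = 0.0625
T = 0.0625 / 0.0352
T = 1.776

1.776


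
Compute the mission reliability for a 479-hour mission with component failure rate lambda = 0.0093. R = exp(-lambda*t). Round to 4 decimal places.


lambda = 0.0093
mission_time = 479
lambda * t = 0.0093 * 479 = 4.4547
R = exp(-4.4547)
R = 0.0116

0.0116


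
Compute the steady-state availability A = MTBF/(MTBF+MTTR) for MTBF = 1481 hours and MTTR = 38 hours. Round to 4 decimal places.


MTBF = 1481
MTTR = 38
MTBF + MTTR = 1519
A = 1481 / 1519
A = 0.975

0.975


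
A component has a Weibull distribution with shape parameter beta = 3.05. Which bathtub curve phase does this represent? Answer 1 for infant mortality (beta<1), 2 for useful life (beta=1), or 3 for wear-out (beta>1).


beta = 3.05
Compare beta to 1:
beta < 1 => infant mortality (phase 1)
beta = 1 => useful life (phase 2)
beta > 1 => wear-out (phase 3)
Since beta = 3.05, this is wear-out (increasing failure rate)
Phase = 3

3


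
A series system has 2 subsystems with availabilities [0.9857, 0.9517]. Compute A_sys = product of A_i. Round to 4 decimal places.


Subsystems: [0.9857, 0.9517]
After subsystem 1 (A=0.9857): product = 0.9857
After subsystem 2 (A=0.9517): product = 0.9381
A_sys = 0.9381

0.9381


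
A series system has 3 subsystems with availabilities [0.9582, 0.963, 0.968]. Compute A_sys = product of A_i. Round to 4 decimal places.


Subsystems: [0.9582, 0.963, 0.968]
After subsystem 1 (A=0.9582): product = 0.9582
After subsystem 2 (A=0.963): product = 0.9227
After subsystem 3 (A=0.968): product = 0.8932
A_sys = 0.8932

0.8932


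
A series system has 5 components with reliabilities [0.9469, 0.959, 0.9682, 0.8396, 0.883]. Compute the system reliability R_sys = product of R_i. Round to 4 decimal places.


Components: [0.9469, 0.959, 0.9682, 0.8396, 0.883]
After component 1 (R=0.9469): product = 0.9469
After component 2 (R=0.959): product = 0.9081
After component 3 (R=0.9682): product = 0.8792
After component 4 (R=0.8396): product = 0.7382
After component 5 (R=0.883): product = 0.6518
R_sys = 0.6518

0.6518


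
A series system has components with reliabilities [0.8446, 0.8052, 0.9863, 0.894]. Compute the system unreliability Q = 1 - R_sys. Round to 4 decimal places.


Components: [0.8446, 0.8052, 0.9863, 0.894]
After component 1: product = 0.8446
After component 2: product = 0.6801
After component 3: product = 0.6708
After component 4: product = 0.5997
R_sys = 0.5997
Q = 1 - 0.5997 = 0.4003

0.4003


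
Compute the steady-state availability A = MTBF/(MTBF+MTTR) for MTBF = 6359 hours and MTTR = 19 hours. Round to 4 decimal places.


MTBF = 6359
MTTR = 19
MTBF + MTTR = 6378
A = 6359 / 6378
A = 0.997

0.997


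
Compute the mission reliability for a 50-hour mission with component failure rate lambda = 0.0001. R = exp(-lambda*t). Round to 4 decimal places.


lambda = 0.0001
mission_time = 50
lambda * t = 0.0001 * 50 = 0.005
R = exp(-0.005)
R = 0.995

0.995


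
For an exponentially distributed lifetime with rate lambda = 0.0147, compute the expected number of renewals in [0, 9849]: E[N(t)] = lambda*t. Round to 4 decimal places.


lambda = 0.0147
t = 9849
E[N(t)] = lambda * t
E[N(t)] = 0.0147 * 9849
E[N(t)] = 144.7803

144.7803


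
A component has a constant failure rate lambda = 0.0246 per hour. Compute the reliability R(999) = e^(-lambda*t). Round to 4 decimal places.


lambda = 0.0246
t = 999
lambda * t = 24.5754
R(t) = e^(-24.5754)
R(t) = 0.0

0.0


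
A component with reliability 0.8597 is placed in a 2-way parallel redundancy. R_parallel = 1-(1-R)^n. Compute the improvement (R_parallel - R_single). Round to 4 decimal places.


R_single = 0.8597, n = 2
1 - R_single = 0.1403
(1 - R_single)^n = 0.1403^2 = 0.0197
R_parallel = 1 - 0.0197 = 0.9803
Improvement = 0.9803 - 0.8597
Improvement = 0.1206

0.1206


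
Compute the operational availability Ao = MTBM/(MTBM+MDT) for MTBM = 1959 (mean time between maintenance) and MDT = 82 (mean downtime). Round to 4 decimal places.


MTBM = 1959
MDT = 82
MTBM + MDT = 2041
Ao = 1959 / 2041
Ao = 0.9598

0.9598


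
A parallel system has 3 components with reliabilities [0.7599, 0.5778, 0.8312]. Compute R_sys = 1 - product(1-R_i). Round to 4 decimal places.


Components: [0.7599, 0.5778, 0.8312]
(1 - 0.7599) = 0.2401, running product = 0.2401
(1 - 0.5778) = 0.4222, running product = 0.1014
(1 - 0.8312) = 0.1688, running product = 0.0171
Product of (1-R_i) = 0.0171
R_sys = 1 - 0.0171 = 0.9829

0.9829


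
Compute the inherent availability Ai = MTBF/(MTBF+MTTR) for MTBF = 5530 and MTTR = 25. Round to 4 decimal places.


MTBF = 5530
MTTR = 25
MTBF + MTTR = 5555
Ai = 5530 / 5555
Ai = 0.9955

0.9955


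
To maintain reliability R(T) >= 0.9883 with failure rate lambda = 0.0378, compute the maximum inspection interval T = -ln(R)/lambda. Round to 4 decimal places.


R_target = 0.9883
lambda = 0.0378
-ln(0.9883) = 0.0118
T = 0.0118 / 0.0378
T = 0.3113

0.3113


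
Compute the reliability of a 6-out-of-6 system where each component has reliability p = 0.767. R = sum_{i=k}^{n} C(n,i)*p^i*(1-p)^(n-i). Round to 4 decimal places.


k = 6, n = 6, p = 0.767
i=6: C(6,6)=1 * 0.767^6 * 0.233^0 = 0.2036
R = sum of terms = 0.2036

0.2036


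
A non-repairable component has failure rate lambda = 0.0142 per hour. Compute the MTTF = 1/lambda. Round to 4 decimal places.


lambda = 0.0142
MTTF = 1 / 0.0142
MTTF = 70.4225

70.4225


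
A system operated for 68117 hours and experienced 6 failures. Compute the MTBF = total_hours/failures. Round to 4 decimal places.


total_hours = 68117
failures = 6
MTBF = 68117 / 6
MTBF = 11352.8333

11352.8333


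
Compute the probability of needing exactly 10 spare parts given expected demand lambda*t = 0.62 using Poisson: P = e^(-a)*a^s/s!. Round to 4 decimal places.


a = 0.62, s = 10
e^(-a) = e^(-0.62) = 0.5379
a^s = 0.62^10 = 0.0084
s! = 3628800
P = 0.5379 * 0.0084 / 3628800
P = 0.0

0.0


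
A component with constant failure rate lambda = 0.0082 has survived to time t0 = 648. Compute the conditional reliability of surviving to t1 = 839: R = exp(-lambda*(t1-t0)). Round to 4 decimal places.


lambda = 0.0082
t0 = 648, t1 = 839
t1 - t0 = 191
lambda * (t1-t0) = 0.0082 * 191 = 1.5662
R = exp(-1.5662)
R = 0.2088

0.2088


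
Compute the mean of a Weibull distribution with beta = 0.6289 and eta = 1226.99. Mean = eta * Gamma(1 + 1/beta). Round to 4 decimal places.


beta = 0.6289, eta = 1226.99
1/beta = 1.5901
1 + 1/beta = 2.5901
Gamma(2.5901) = 1.419
Mean = 1226.99 * 1.419
Mean = 1741.152

1741.152


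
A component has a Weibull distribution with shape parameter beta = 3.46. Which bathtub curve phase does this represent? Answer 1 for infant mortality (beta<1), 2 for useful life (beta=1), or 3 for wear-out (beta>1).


beta = 3.46
Compare beta to 1:
beta < 1 => infant mortality (phase 1)
beta = 1 => useful life (phase 2)
beta > 1 => wear-out (phase 3)
Since beta = 3.46, this is wear-out (increasing failure rate)
Phase = 3

3


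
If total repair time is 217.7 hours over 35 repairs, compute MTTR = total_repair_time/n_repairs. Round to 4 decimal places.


total_repair_time = 217.7
n_repairs = 35
MTTR = 217.7 / 35
MTTR = 6.22

6.22


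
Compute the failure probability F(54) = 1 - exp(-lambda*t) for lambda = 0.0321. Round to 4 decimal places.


lambda = 0.0321, t = 54
lambda * t = 1.7334
exp(-1.7334) = 0.1767
F(t) = 1 - 0.1767
F(t) = 0.8233

0.8233


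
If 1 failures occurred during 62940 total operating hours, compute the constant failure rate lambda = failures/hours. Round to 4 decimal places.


failures = 1
total_hours = 62940
lambda = 1 / 62940
lambda = 0.0

0.0


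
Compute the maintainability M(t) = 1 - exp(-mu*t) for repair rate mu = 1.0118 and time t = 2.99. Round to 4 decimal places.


mu = 1.0118, t = 2.99
mu * t = 1.0118 * 2.99 = 3.0253
exp(-3.0253) = 0.0485
M(t) = 1 - 0.0485
M(t) = 0.9515

0.9515


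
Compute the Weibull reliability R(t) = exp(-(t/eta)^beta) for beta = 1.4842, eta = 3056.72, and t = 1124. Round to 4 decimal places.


beta = 1.4842, eta = 3056.72, t = 1124
t/eta = 1124 / 3056.72 = 0.3677
(t/eta)^beta = 0.3677^1.4842 = 0.2265
R(t) = exp(-0.2265)
R(t) = 0.7973

0.7973


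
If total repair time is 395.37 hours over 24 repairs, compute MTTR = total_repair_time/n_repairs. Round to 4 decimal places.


total_repair_time = 395.37
n_repairs = 24
MTTR = 395.37 / 24
MTTR = 16.4737

16.4737


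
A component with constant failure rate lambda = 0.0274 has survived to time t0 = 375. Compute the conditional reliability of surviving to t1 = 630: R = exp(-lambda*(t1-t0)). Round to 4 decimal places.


lambda = 0.0274
t0 = 375, t1 = 630
t1 - t0 = 255
lambda * (t1-t0) = 0.0274 * 255 = 6.987
R = exp(-6.987)
R = 0.0009

0.0009


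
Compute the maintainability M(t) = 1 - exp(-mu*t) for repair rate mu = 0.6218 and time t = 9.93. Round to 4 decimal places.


mu = 0.6218, t = 9.93
mu * t = 0.6218 * 9.93 = 6.1745
exp(-6.1745) = 0.0021
M(t) = 1 - 0.0021
M(t) = 0.9979

0.9979


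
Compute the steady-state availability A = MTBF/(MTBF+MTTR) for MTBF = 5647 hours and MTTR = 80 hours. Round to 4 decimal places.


MTBF = 5647
MTTR = 80
MTBF + MTTR = 5727
A = 5647 / 5727
A = 0.986

0.986


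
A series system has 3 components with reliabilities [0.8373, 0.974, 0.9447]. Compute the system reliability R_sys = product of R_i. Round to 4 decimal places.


Components: [0.8373, 0.974, 0.9447]
After component 1 (R=0.8373): product = 0.8373
After component 2 (R=0.974): product = 0.8155
After component 3 (R=0.9447): product = 0.7704
R_sys = 0.7704

0.7704


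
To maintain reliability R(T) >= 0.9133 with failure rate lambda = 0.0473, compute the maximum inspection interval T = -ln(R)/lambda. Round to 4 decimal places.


R_target = 0.9133
lambda = 0.0473
-ln(0.9133) = 0.0907
T = 0.0907 / 0.0473
T = 1.9174

1.9174


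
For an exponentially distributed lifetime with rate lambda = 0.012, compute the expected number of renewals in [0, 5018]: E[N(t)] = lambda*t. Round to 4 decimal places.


lambda = 0.012
t = 5018
E[N(t)] = lambda * t
E[N(t)] = 0.012 * 5018
E[N(t)] = 60.216

60.216


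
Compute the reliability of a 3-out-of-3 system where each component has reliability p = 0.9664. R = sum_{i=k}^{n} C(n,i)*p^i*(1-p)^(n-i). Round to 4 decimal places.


k = 3, n = 3, p = 0.9664
i=3: C(3,3)=1 * 0.9664^3 * 0.0336^0 = 0.9025
R = sum of terms = 0.9025

0.9025


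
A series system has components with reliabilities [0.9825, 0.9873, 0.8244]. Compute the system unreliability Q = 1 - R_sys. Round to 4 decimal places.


Components: [0.9825, 0.9873, 0.8244]
After component 1: product = 0.9825
After component 2: product = 0.97
After component 3: product = 0.7997
R_sys = 0.7997
Q = 1 - 0.7997 = 0.2003

0.2003


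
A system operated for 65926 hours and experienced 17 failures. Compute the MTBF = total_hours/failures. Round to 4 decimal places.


total_hours = 65926
failures = 17
MTBF = 65926 / 17
MTBF = 3878.0

3878.0


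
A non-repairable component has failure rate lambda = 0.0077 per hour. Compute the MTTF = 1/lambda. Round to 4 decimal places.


lambda = 0.0077
MTTF = 1 / 0.0077
MTTF = 129.8701

129.8701


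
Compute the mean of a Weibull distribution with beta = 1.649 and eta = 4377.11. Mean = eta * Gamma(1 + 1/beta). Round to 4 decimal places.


beta = 1.649, eta = 4377.11
1/beta = 0.6064
1 + 1/beta = 1.6064
Gamma(1.6064) = 0.8943
Mean = 4377.11 * 0.8943
Mean = 3914.2545

3914.2545


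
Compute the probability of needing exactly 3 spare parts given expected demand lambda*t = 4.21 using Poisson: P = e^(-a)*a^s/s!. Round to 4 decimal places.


a = 4.21, s = 3
e^(-a) = e^(-4.21) = 0.0148
a^s = 4.21^3 = 74.6185
s! = 6
P = 0.0148 * 74.6185 / 6
P = 0.1846

0.1846


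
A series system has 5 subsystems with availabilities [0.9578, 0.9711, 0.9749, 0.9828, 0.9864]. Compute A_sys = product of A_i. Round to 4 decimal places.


Subsystems: [0.9578, 0.9711, 0.9749, 0.9828, 0.9864]
After subsystem 1 (A=0.9578): product = 0.9578
After subsystem 2 (A=0.9711): product = 0.9301
After subsystem 3 (A=0.9749): product = 0.9068
After subsystem 4 (A=0.9828): product = 0.8912
After subsystem 5 (A=0.9864): product = 0.8791
A_sys = 0.8791

0.8791


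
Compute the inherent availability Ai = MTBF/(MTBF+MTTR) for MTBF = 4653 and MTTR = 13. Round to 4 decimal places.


MTBF = 4653
MTTR = 13
MTBF + MTTR = 4666
Ai = 4653 / 4666
Ai = 0.9972

0.9972


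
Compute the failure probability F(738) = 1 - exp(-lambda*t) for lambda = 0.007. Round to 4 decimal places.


lambda = 0.007, t = 738
lambda * t = 5.166
exp(-5.166) = 0.0057
F(t) = 1 - 0.0057
F(t) = 0.9943

0.9943


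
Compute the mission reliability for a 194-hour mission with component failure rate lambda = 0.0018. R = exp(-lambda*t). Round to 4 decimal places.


lambda = 0.0018
mission_time = 194
lambda * t = 0.0018 * 194 = 0.3492
R = exp(-0.3492)
R = 0.7053

0.7053


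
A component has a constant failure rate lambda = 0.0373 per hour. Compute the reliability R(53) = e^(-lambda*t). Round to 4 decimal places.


lambda = 0.0373
t = 53
lambda * t = 1.9769
R(t) = e^(-1.9769)
R(t) = 0.1385

0.1385


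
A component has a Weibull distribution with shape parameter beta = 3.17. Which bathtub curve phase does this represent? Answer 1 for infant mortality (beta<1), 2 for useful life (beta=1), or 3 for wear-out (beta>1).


beta = 3.17
Compare beta to 1:
beta < 1 => infant mortality (phase 1)
beta = 1 => useful life (phase 2)
beta > 1 => wear-out (phase 3)
Since beta = 3.17, this is wear-out (increasing failure rate)
Phase = 3

3


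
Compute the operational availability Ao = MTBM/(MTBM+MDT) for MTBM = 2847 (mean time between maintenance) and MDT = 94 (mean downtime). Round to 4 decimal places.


MTBM = 2847
MDT = 94
MTBM + MDT = 2941
Ao = 2847 / 2941
Ao = 0.968

0.968


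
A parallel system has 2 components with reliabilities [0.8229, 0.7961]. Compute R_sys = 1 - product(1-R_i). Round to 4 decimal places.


Components: [0.8229, 0.7961]
(1 - 0.8229) = 0.1771, running product = 0.1771
(1 - 0.7961) = 0.2039, running product = 0.0361
Product of (1-R_i) = 0.0361
R_sys = 1 - 0.0361 = 0.9639

0.9639


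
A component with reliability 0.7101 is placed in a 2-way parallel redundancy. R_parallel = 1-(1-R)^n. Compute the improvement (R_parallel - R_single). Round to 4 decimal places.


R_single = 0.7101, n = 2
1 - R_single = 0.2899
(1 - R_single)^n = 0.2899^2 = 0.084
R_parallel = 1 - 0.084 = 0.916
Improvement = 0.916 - 0.7101
Improvement = 0.2059

0.2059


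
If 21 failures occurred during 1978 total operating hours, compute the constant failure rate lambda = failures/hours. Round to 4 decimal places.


failures = 21
total_hours = 1978
lambda = 21 / 1978
lambda = 0.0106

0.0106


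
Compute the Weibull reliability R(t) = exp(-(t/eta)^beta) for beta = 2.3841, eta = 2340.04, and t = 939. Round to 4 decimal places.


beta = 2.3841, eta = 2340.04, t = 939
t/eta = 939 / 2340.04 = 0.4013
(t/eta)^beta = 0.4013^2.3841 = 0.1134
R(t) = exp(-0.1134)
R(t) = 0.8928

0.8928


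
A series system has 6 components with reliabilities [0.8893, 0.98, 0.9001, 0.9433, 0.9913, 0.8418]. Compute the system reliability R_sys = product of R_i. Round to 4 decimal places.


Components: [0.8893, 0.98, 0.9001, 0.9433, 0.9913, 0.8418]
After component 1 (R=0.8893): product = 0.8893
After component 2 (R=0.98): product = 0.8715
After component 3 (R=0.9001): product = 0.7844
After component 4 (R=0.9433): product = 0.74
After component 5 (R=0.9913): product = 0.7335
After component 6 (R=0.8418): product = 0.6175
R_sys = 0.6175

0.6175


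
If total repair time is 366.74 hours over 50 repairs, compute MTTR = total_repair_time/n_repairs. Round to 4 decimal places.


total_repair_time = 366.74
n_repairs = 50
MTTR = 366.74 / 50
MTTR = 7.3348

7.3348


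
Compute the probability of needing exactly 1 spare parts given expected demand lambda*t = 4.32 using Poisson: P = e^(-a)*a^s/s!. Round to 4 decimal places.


a = 4.32, s = 1
e^(-a) = e^(-4.32) = 0.0133
a^s = 4.32^1 = 4.32
s! = 1
P = 0.0133 * 4.32 / 1
P = 0.0575

0.0575


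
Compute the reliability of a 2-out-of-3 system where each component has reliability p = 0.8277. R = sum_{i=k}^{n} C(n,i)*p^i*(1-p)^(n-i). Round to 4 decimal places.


k = 2, n = 3, p = 0.8277
i=2: C(3,2)=3 * 0.8277^2 * 0.1723^1 = 0.3541
i=3: C(3,3)=1 * 0.8277^3 * 0.1723^0 = 0.567
R = sum of terms = 0.9212

0.9212


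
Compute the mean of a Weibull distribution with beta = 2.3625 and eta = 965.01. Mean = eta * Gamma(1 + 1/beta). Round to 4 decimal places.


beta = 2.3625, eta = 965.01
1/beta = 0.4233
1 + 1/beta = 1.4233
Gamma(1.4233) = 0.8862
Mean = 965.01 * 0.8862
Mean = 855.2316

855.2316


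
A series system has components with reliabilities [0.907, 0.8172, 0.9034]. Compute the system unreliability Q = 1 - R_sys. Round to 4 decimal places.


Components: [0.907, 0.8172, 0.9034]
After component 1: product = 0.907
After component 2: product = 0.7412
After component 3: product = 0.6696
R_sys = 0.6696
Q = 1 - 0.6696 = 0.3304

0.3304


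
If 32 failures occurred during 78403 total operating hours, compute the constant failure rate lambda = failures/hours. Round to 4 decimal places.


failures = 32
total_hours = 78403
lambda = 32 / 78403
lambda = 0.0004

0.0004


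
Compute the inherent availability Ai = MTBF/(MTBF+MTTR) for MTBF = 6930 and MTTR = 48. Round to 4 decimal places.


MTBF = 6930
MTTR = 48
MTBF + MTTR = 6978
Ai = 6930 / 6978
Ai = 0.9931

0.9931


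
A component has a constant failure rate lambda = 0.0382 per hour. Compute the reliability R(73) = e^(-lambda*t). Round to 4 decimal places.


lambda = 0.0382
t = 73
lambda * t = 2.7886
R(t) = e^(-2.7886)
R(t) = 0.0615

0.0615


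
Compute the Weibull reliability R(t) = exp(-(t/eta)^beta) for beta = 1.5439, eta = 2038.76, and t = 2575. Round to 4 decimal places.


beta = 1.5439, eta = 2038.76, t = 2575
t/eta = 2575 / 2038.76 = 1.263
(t/eta)^beta = 1.263^1.5439 = 1.4341
R(t) = exp(-1.4341)
R(t) = 0.2383

0.2383


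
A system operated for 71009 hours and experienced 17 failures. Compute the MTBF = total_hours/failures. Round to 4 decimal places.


total_hours = 71009
failures = 17
MTBF = 71009 / 17
MTBF = 4177.0

4177.0


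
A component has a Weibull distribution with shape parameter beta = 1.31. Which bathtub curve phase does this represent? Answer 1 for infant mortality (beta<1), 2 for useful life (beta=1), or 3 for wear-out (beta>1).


beta = 1.31
Compare beta to 1:
beta < 1 => infant mortality (phase 1)
beta = 1 => useful life (phase 2)
beta > 1 => wear-out (phase 3)
Since beta = 1.31, this is wear-out (increasing failure rate)
Phase = 3

3


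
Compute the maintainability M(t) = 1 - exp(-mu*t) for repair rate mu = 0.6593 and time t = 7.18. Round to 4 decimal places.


mu = 0.6593, t = 7.18
mu * t = 0.6593 * 7.18 = 4.7338
exp(-4.7338) = 0.0088
M(t) = 1 - 0.0088
M(t) = 0.9912

0.9912


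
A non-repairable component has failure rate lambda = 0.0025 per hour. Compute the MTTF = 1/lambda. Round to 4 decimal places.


lambda = 0.0025
MTTF = 1 / 0.0025
MTTF = 400.0

400.0


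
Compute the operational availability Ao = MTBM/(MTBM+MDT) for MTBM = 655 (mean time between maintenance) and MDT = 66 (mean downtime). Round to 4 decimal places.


MTBM = 655
MDT = 66
MTBM + MDT = 721
Ao = 655 / 721
Ao = 0.9085

0.9085


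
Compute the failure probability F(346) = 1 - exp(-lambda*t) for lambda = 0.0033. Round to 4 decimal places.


lambda = 0.0033, t = 346
lambda * t = 1.1418
exp(-1.1418) = 0.3192
F(t) = 1 - 0.3192
F(t) = 0.6808

0.6808


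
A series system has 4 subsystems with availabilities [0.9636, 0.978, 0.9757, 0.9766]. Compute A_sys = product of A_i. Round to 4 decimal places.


Subsystems: [0.9636, 0.978, 0.9757, 0.9766]
After subsystem 1 (A=0.9636): product = 0.9636
After subsystem 2 (A=0.978): product = 0.9424
After subsystem 3 (A=0.9757): product = 0.9195
After subsystem 4 (A=0.9766): product = 0.898
A_sys = 0.898

0.898


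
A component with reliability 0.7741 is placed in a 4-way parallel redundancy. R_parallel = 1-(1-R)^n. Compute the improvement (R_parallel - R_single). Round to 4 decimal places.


R_single = 0.7741, n = 4
1 - R_single = 0.2259
(1 - R_single)^n = 0.2259^4 = 0.0026
R_parallel = 1 - 0.0026 = 0.9974
Improvement = 0.9974 - 0.7741
Improvement = 0.2233

0.2233
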